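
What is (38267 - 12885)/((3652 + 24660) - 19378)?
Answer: 12691/4467 ≈ 2.8411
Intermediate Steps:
(38267 - 12885)/((3652 + 24660) - 19378) = 25382/(28312 - 19378) = 25382/8934 = 25382*(1/8934) = 12691/4467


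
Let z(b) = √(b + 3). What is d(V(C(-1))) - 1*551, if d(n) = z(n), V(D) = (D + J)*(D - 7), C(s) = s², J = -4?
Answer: -551 + √21 ≈ -546.42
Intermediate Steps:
z(b) = √(3 + b)
V(D) = (-7 + D)*(-4 + D) (V(D) = (D - 4)*(D - 7) = (-4 + D)*(-7 + D) = (-7 + D)*(-4 + D))
d(n) = √(3 + n)
d(V(C(-1))) - 1*551 = √(3 + (28 + ((-1)²)² - 11*(-1)²)) - 1*551 = √(3 + (28 + 1² - 11*1)) - 551 = √(3 + (28 + 1 - 11)) - 551 = √(3 + 18) - 551 = √21 - 551 = -551 + √21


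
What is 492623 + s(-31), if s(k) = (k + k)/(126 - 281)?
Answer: 2463117/5 ≈ 4.9262e+5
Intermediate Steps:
s(k) = -2*k/155 (s(k) = (2*k)/(-155) = (2*k)*(-1/155) = -2*k/155)
492623 + s(-31) = 492623 - 2/155*(-31) = 492623 + 2/5 = 2463117/5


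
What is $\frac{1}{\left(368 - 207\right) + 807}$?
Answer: $\frac{1}{968} \approx 0.0010331$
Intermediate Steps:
$\frac{1}{\left(368 - 207\right) + 807} = \frac{1}{161 + 807} = \frac{1}{968}$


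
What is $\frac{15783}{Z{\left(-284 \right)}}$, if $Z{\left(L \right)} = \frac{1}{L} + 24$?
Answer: $\frac{4482372}{6815} \approx 657.72$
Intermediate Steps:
$Z{\left(L \right)} = 24 + \frac{1}{L}$
$\frac{15783}{Z{\left(-284 \right)}} = \frac{15783}{24 + \frac{1}{-284}} = \frac{15783}{24 - \frac{1}{284}} = \frac{15783}{\frac{6815}{284}} = 15783 \cdot \frac{284}{6815} = \frac{4482372}{6815}$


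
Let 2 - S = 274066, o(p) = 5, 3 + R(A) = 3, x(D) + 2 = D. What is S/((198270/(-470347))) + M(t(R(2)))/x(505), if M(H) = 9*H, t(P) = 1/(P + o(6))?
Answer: 6483930600151/9972981 ≈ 6.5015e+5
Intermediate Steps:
x(D) = -2 + D
R(A) = 0 (R(A) = -3 + 3 = 0)
t(P) = 1/(5 + P) (t(P) = 1/(P + 5) = 1/(5 + P))
S = -274064 (S = 2 - 1*274066 = 2 - 274066 = -274064)
S/((198270/(-470347))) + M(t(R(2)))/x(505) = -274064/(198270/(-470347)) + (9/(5 + 0))/(-2 + 505) = -274064/(198270*(-1/470347)) + (9/5)/503 = -274064/(-198270/470347) + (9*(⅕))*(1/503) = -274064*(-470347/198270) + (9/5)*(1/503) = 64452590104/99135 + 9/2515 = 6483930600151/9972981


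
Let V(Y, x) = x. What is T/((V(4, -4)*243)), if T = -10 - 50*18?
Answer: 455/486 ≈ 0.93621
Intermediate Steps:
T = -910 (T = -10 - 900 = -910)
T/((V(4, -4)*243)) = -910/((-4*243)) = -910/(-972) = -910*(-1/972) = 455/486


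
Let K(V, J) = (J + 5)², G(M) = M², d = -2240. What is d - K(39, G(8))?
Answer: -7001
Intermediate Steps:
K(V, J) = (5 + J)²
d - K(39, G(8)) = -2240 - (5 + 8²)² = -2240 - (5 + 64)² = -2240 - 1*69² = -2240 - 1*4761 = -2240 - 4761 = -7001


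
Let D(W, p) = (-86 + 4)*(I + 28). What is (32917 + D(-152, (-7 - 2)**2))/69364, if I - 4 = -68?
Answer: 35869/69364 ≈ 0.51711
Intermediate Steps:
I = -64 (I = 4 - 68 = -64)
D(W, p) = 2952 (D(W, p) = (-86 + 4)*(-64 + 28) = -82*(-36) = 2952)
(32917 + D(-152, (-7 - 2)**2))/69364 = (32917 + 2952)/69364 = 35869*(1/69364) = 35869/69364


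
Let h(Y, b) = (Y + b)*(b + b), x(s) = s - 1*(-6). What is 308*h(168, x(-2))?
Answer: 423808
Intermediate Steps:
x(s) = 6 + s (x(s) = s + 6 = 6 + s)
h(Y, b) = 2*b*(Y + b) (h(Y, b) = (Y + b)*(2*b) = 2*b*(Y + b))
308*h(168, x(-2)) = 308*(2*(6 - 2)*(168 + (6 - 2))) = 308*(2*4*(168 + 4)) = 308*(2*4*172) = 308*1376 = 423808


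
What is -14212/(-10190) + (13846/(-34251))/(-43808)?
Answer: 761599627787/546063105840 ≈ 1.3947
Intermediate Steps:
-14212/(-10190) + (13846/(-34251))/(-43808) = -14212*(-1/10190) + (13846*(-1/34251))*(-1/43808) = 7106/5095 - 1978/4893*(-1/43808) = 7106/5095 + 989/107176272 = 761599627787/546063105840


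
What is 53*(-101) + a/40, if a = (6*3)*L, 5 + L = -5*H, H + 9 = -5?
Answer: -21295/4 ≈ -5323.8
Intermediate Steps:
H = -14 (H = -9 - 5 = -14)
L = 65 (L = -5 - 5*(-14) = -5 + 70 = 65)
a = 1170 (a = (6*3)*65 = 18*65 = 1170)
53*(-101) + a/40 = 53*(-101) + 1170/40 = -5353 + 1170*(1/40) = -5353 + 117/4 = -21295/4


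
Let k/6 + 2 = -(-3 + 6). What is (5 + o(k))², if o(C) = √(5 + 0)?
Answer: (5 + √5)² ≈ 52.361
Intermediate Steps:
k = -30 (k = -12 + 6*(-(-3 + 6)) = -12 + 6*(-1*3) = -12 + 6*(-3) = -12 - 18 = -30)
o(C) = √5
(5 + o(k))² = (5 + √5)²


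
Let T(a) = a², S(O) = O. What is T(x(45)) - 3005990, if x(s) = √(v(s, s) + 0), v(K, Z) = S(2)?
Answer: -3005988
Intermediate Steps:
v(K, Z) = 2
x(s) = √2 (x(s) = √(2 + 0) = √2)
T(x(45)) - 3005990 = (√2)² - 3005990 = 2 - 3005990 = -3005988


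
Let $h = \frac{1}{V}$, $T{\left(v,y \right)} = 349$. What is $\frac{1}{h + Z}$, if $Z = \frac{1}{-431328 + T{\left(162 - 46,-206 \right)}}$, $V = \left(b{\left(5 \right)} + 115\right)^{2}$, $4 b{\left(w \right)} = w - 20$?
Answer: $\frac{85344616475}{6697639} \approx 12743.0$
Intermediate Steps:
$b{\left(w \right)} = -5 + \frac{w}{4}$ ($b{\left(w \right)} = \frac{w - 20}{4} = \frac{-20 + w}{4} = -5 + \frac{w}{4}$)
$V = \frac{198025}{16}$ ($V = \left(\left(-5 + \frac{1}{4} \cdot 5\right) + 115\right)^{2} = \left(\left(-5 + \frac{5}{4}\right) + 115\right)^{2} = \left(- \frac{15}{4} + 115\right)^{2} = \left(\frac{445}{4}\right)^{2} = \frac{198025}{16} \approx 12377.0$)
$h = \frac{16}{198025}$ ($h = \frac{1}{\frac{198025}{16}} = \frac{16}{198025} \approx 8.0798 \cdot 10^{-5}$)
$Z = - \frac{1}{430979}$ ($Z = \frac{1}{-431328 + 349} = \frac{1}{-430979} = - \frac{1}{430979} \approx -2.3203 \cdot 10^{-6}$)
$\frac{1}{h + Z} = \frac{1}{\frac{16}{198025} - \frac{1}{430979}} = \frac{1}{\frac{6697639}{85344616475}} = \frac{85344616475}{6697639}$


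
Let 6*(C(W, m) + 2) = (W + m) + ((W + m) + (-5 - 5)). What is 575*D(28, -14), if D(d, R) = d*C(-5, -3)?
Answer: -305900/3 ≈ -1.0197e+5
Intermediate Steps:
C(W, m) = -11/3 + W/3 + m/3 (C(W, m) = -2 + ((W + m) + ((W + m) + (-5 - 5)))/6 = -2 + ((W + m) + ((W + m) - 10))/6 = -2 + ((W + m) + (-10 + W + m))/6 = -2 + (-10 + 2*W + 2*m)/6 = -2 + (-5/3 + W/3 + m/3) = -11/3 + W/3 + m/3)
D(d, R) = -19*d/3 (D(d, R) = d*(-11/3 + (⅓)*(-5) + (⅓)*(-3)) = d*(-11/3 - 5/3 - 1) = d*(-19/3) = -19*d/3)
575*D(28, -14) = 575*(-19/3*28) = 575*(-532/3) = -305900/3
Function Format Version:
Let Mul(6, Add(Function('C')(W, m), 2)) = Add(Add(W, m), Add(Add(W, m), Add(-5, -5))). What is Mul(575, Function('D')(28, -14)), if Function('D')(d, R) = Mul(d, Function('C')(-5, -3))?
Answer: Rational(-305900, 3) ≈ -1.0197e+5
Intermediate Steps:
Function('C')(W, m) = Add(Rational(-11, 3), Mul(Rational(1, 3), W), Mul(Rational(1, 3), m)) (Function('C')(W, m) = Add(-2, Mul(Rational(1, 6), Add(Add(W, m), Add(Add(W, m), Add(-5, -5))))) = Add(-2, Mul(Rational(1, 6), Add(Add(W, m), Add(Add(W, m), -10)))) = Add(-2, Mul(Rational(1, 6), Add(Add(W, m), Add(-10, W, m)))) = Add(-2, Mul(Rational(1, 6), Add(-10, Mul(2, W), Mul(2, m)))) = Add(-2, Add(Rational(-5, 3), Mul(Rational(1, 3), W), Mul(Rational(1, 3), m))) = Add(Rational(-11, 3), Mul(Rational(1, 3), W), Mul(Rational(1, 3), m)))
Function('D')(d, R) = Mul(Rational(-19, 3), d) (Function('D')(d, R) = Mul(d, Add(Rational(-11, 3), Mul(Rational(1, 3), -5), Mul(Rational(1, 3), -3))) = Mul(d, Add(Rational(-11, 3), Rational(-5, 3), -1)) = Mul(d, Rational(-19, 3)) = Mul(Rational(-19, 3), d))
Mul(575, Function('D')(28, -14)) = Mul(575, Mul(Rational(-19, 3), 28)) = Mul(575, Rational(-532, 3)) = Rational(-305900, 3)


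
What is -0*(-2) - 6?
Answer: -6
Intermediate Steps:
-0*(-2) - 6 = -3*0 - 6 = 0 - 6 = -6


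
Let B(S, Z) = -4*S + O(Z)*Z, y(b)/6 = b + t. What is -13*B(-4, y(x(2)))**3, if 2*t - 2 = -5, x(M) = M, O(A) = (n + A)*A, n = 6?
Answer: -11864749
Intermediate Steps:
O(A) = A*(6 + A) (O(A) = (6 + A)*A = A*(6 + A))
t = -3/2 (t = 1 + (1/2)*(-5) = 1 - 5/2 = -3/2 ≈ -1.5000)
y(b) = -9 + 6*b (y(b) = 6*(b - 3/2) = 6*(-3/2 + b) = -9 + 6*b)
B(S, Z) = -4*S + Z**2*(6 + Z) (B(S, Z) = -4*S + (Z*(6 + Z))*Z = -4*S + Z**2*(6 + Z))
-13*B(-4, y(x(2)))**3 = -13*(-4*(-4) + (-9 + 6*2)**2*(6 + (-9 + 6*2)))**3 = -13*(16 + (-9 + 12)**2*(6 + (-9 + 12)))**3 = -13*(16 + 3**2*(6 + 3))**3 = -13*(16 + 9*9)**3 = -13*(16 + 81)**3 = -13*97**3 = -13*912673 = -11864749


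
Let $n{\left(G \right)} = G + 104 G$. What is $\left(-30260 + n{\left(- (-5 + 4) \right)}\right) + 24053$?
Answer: $-6102$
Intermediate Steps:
$n{\left(G \right)} = 105 G$
$\left(-30260 + n{\left(- (-5 + 4) \right)}\right) + 24053 = \left(-30260 + 105 \left(- (-5 + 4)\right)\right) + 24053 = \left(-30260 + 105 \left(\left(-1\right) \left(-1\right)\right)\right) + 24053 = \left(-30260 + 105 \cdot 1\right) + 24053 = \left(-30260 + 105\right) + 24053 = -30155 + 24053 = -6102$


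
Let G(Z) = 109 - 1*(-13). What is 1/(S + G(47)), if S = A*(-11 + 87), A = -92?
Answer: -1/6870 ≈ -0.00014556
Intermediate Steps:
G(Z) = 122 (G(Z) = 109 + 13 = 122)
S = -6992 (S = -92*(-11 + 87) = -92*76 = -6992)
1/(S + G(47)) = 1/(-6992 + 122) = 1/(-6870) = -1/6870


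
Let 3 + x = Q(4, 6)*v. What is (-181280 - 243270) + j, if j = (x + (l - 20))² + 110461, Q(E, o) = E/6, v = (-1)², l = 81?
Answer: -2795825/9 ≈ -3.1065e+5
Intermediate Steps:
v = 1
Q(E, o) = E/6 (Q(E, o) = E*(⅙) = E/6)
x = -7/3 (x = -3 + ((⅙)*4)*1 = -3 + (⅔)*1 = -3 + ⅔ = -7/3 ≈ -2.3333)
j = 1025125/9 (j = (-7/3 + (81 - 20))² + 110461 = (-7/3 + 61)² + 110461 = (176/3)² + 110461 = 30976/9 + 110461 = 1025125/9 ≈ 1.1390e+5)
(-181280 - 243270) + j = (-181280 - 243270) + 1025125/9 = -424550 + 1025125/9 = -2795825/9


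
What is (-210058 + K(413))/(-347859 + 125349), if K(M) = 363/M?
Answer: 86753591/91896630 ≈ 0.94403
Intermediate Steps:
(-210058 + K(413))/(-347859 + 125349) = (-210058 + 363/413)/(-347859 + 125349) = (-210058 + 363*(1/413))/(-222510) = (-210058 + 363/413)*(-1/222510) = -86753591/413*(-1/222510) = 86753591/91896630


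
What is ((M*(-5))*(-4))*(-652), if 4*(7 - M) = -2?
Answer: -97800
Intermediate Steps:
M = 15/2 (M = 7 - 1/4*(-2) = 7 + 1/2 = 15/2 ≈ 7.5000)
((M*(-5))*(-4))*(-652) = (((15/2)*(-5))*(-4))*(-652) = -75/2*(-4)*(-652) = 150*(-652) = -97800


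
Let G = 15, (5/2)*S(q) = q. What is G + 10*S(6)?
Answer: 39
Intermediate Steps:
S(q) = 2*q/5
G + 10*S(6) = 15 + 10*((2/5)*6) = 15 + 10*(12/5) = 15 + 24 = 39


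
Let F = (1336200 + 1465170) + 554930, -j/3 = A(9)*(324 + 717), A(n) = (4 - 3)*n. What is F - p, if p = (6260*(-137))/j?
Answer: 94334666480/28107 ≈ 3.3563e+6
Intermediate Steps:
A(n) = n (A(n) = 1*n = n)
j = -28107 (j = -27*(324 + 717) = -27*1041 = -3*9369 = -28107)
p = 857620/28107 (p = (6260*(-137))/(-28107) = -857620*(-1/28107) = 857620/28107 ≈ 30.513)
F = 3356300 (F = 2801370 + 554930 = 3356300)
F - p = 3356300 - 1*857620/28107 = 3356300 - 857620/28107 = 94334666480/28107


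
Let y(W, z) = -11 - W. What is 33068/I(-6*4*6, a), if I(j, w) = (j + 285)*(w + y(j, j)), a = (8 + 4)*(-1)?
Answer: 33068/17061 ≈ 1.9382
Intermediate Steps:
a = -12 (a = 12*(-1) = -12)
I(j, w) = (285 + j)*(-11 + w - j) (I(j, w) = (j + 285)*(w + (-11 - j)) = (285 + j)*(-11 + w - j))
33068/I(-6*4*6, a) = 33068/(-3135 - (-6*4*6)**2 - 296*(-6*4)*6 + 285*(-12) + (-6*4*6)*(-12)) = 33068/(-3135 - (-24*6)**2 - (-7104)*6 - 3420 - 24*6*(-12)) = 33068/(-3135 - 1*(-144)**2 - 296*(-144) - 3420 - 144*(-12)) = 33068/(-3135 - 1*20736 + 42624 - 3420 + 1728) = 33068/(-3135 - 20736 + 42624 - 3420 + 1728) = 33068/17061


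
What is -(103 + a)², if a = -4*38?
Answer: -2401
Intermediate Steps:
a = -152
-(103 + a)² = -(103 - 152)² = -1*(-49)² = -1*2401 = -2401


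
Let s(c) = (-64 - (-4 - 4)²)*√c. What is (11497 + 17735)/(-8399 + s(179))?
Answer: -245519568/67610465 + 3741696*√179/67610465 ≈ -2.8910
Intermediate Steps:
s(c) = -128*√c (s(c) = (-64 - 1*(-8)²)*√c = (-64 - 1*64)*√c = (-64 - 64)*√c = -128*√c)
(11497 + 17735)/(-8399 + s(179)) = (11497 + 17735)/(-8399 - 128*√179) = 29232/(-8399 - 128*√179)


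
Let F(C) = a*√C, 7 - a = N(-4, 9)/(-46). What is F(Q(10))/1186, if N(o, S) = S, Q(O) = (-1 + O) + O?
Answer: 331*√19/54556 ≈ 0.026446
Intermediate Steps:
Q(O) = -1 + 2*O
a = 331/46 (a = 7 - 9/(-46) = 7 - 9*(-1)/46 = 7 - 1*(-9/46) = 7 + 9/46 = 331/46 ≈ 7.1956)
F(C) = 331*√C/46
F(Q(10))/1186 = (331*√(-1 + 2*10)/46)/1186 = (331*√(-1 + 20)/46)*(1/1186) = (331*√19/46)*(1/1186) = 331*√19/54556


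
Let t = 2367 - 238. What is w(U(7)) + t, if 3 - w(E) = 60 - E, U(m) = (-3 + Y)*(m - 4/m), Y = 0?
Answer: 14369/7 ≈ 2052.7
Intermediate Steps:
t = 2129
U(m) = -3*m + 12/m (U(m) = (-3 + 0)*(m - 4/m) = -3*(m - 4/m) = -3*m + 12/m)
w(E) = -57 + E (w(E) = 3 - (60 - E) = 3 + (-60 + E) = -57 + E)
w(U(7)) + t = (-57 + (-3*7 + 12/7)) + 2129 = (-57 + (-21 + 12*(⅐))) + 2129 = (-57 + (-21 + 12/7)) + 2129 = (-57 - 135/7) + 2129 = -534/7 + 2129 = 14369/7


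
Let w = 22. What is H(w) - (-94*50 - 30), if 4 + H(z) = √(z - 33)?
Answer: 4726 + I*√11 ≈ 4726.0 + 3.3166*I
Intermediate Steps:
H(z) = -4 + √(-33 + z) (H(z) = -4 + √(z - 33) = -4 + √(-33 + z))
H(w) - (-94*50 - 30) = (-4 + √(-33 + 22)) - (-94*50 - 30) = (-4 + √(-11)) - (-4700 - 30) = (-4 + I*√11) - 1*(-4730) = (-4 + I*√11) + 4730 = 4726 + I*√11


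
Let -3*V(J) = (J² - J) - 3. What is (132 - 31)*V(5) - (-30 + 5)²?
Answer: -3592/3 ≈ -1197.3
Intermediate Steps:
V(J) = 1 - J²/3 + J/3 (V(J) = -((J² - J) - 3)/3 = -(-3 + J² - J)/3 = 1 - J²/3 + J/3)
(132 - 31)*V(5) - (-30 + 5)² = (132 - 31)*(1 - ⅓*5² + (⅓)*5) - (-30 + 5)² = 101*(1 - ⅓*25 + 5/3) - 1*(-25)² = 101*(1 - 25/3 + 5/3) - 1*625 = 101*(-17/3) - 625 = -1717/3 - 625 = -3592/3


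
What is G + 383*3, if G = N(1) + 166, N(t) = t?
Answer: 1316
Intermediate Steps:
G = 167 (G = 1 + 166 = 167)
G + 383*3 = 167 + 383*3 = 167 + 1149 = 1316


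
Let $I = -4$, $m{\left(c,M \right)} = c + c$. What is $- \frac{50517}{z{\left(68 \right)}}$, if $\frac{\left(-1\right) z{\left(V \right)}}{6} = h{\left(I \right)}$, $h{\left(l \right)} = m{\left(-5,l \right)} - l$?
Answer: $- \frac{5613}{4} \approx -1403.3$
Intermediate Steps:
$m{\left(c,M \right)} = 2 c$
$h{\left(l \right)} = -10 - l$ ($h{\left(l \right)} = 2 \left(-5\right) - l = -10 - l$)
$z{\left(V \right)} = 36$ ($z{\left(V \right)} = - 6 \left(-10 - -4\right) = - 6 \left(-10 + 4\right) = \left(-6\right) \left(-6\right) = 36$)
$- \frac{50517}{z{\left(68 \right)}} = - \frac{50517}{36} = \left(-50517\right) \frac{1}{36} = - \frac{5613}{4}$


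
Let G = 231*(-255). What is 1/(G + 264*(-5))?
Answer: -1/60225 ≈ -1.6604e-5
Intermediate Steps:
G = -58905
1/(G + 264*(-5)) = 1/(-58905 + 264*(-5)) = 1/(-58905 - 1320) = 1/(-60225) = -1/60225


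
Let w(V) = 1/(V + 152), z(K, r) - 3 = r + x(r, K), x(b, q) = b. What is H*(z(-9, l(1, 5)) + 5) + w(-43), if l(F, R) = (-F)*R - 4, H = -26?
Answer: 28341/109 ≈ 260.01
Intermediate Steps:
l(F, R) = -4 - F*R (l(F, R) = -F*R - 4 = -4 - F*R)
z(K, r) = 3 + 2*r (z(K, r) = 3 + (r + r) = 3 + 2*r)
w(V) = 1/(152 + V)
H*(z(-9, l(1, 5)) + 5) + w(-43) = -26*((3 + 2*(-4 - 1*1*5)) + 5) + 1/(152 - 43) = -26*((3 + 2*(-4 - 5)) + 5) + 1/109 = -26*((3 + 2*(-9)) + 5) + 1/109 = -26*((3 - 18) + 5) + 1/109 = -26*(-15 + 5) + 1/109 = -26*(-10) + 1/109 = 260 + 1/109 = 28341/109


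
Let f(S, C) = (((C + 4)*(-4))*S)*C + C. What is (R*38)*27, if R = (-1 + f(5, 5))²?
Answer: 823689216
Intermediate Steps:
f(S, C) = C + C*S*(-16 - 4*C) (f(S, C) = (((4 + C)*(-4))*S)*C + C = ((-16 - 4*C)*S)*C + C = (S*(-16 - 4*C))*C + C = C*S*(-16 - 4*C) + C = C + C*S*(-16 - 4*C))
R = 802816 (R = (-1 + 5*(1 - 16*5 - 4*5*5))² = (-1 + 5*(1 - 80 - 100))² = (-1 + 5*(-179))² = (-1 - 895)² = (-896)² = 802816)
(R*38)*27 = (802816*38)*27 = 30507008*27 = 823689216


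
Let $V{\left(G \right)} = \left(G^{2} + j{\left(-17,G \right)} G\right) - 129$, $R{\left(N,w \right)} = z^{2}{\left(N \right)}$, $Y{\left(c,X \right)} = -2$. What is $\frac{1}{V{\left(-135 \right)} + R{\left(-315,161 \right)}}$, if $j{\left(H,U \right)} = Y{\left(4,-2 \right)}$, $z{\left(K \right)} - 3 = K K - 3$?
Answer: $\frac{1}{9845618991} \approx 1.0157 \cdot 10^{-10}$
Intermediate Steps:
$z{\left(K \right)} = K^{2}$ ($z{\left(K \right)} = 3 + \left(K K - 3\right) = 3 + \left(K^{2} - 3\right) = 3 + \left(-3 + K^{2}\right) = K^{2}$)
$R{\left(N,w \right)} = N^{4}$ ($R{\left(N,w \right)} = \left(N^{2}\right)^{2} = N^{4}$)
$j{\left(H,U \right)} = -2$
$V{\left(G \right)} = -129 + G^{2} - 2 G$ ($V{\left(G \right)} = \left(G^{2} - 2 G\right) - 129 = -129 + G^{2} - 2 G$)
$\frac{1}{V{\left(-135 \right)} + R{\left(-315,161 \right)}} = \frac{1}{\left(-129 + \left(-135\right)^{2} - -270\right) + \left(-315\right)^{4}} = \frac{1}{\left(-129 + 18225 + 270\right) + 9845600625} = \frac{1}{18366 + 9845600625} = \frac{1}{9845618991}$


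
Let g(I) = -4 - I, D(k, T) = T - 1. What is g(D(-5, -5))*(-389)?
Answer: -778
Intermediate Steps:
D(k, T) = -1 + T
g(D(-5, -5))*(-389) = (-4 - (-1 - 5))*(-389) = (-4 - 1*(-6))*(-389) = (-4 + 6)*(-389) = 2*(-389) = -778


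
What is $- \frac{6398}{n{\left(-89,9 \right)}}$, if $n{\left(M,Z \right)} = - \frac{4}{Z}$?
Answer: $\frac{28791}{2} \approx 14396.0$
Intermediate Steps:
$- \frac{6398}{n{\left(-89,9 \right)}} = - \frac{6398}{\left(-4\right) \frac{1}{9}} = - \frac{6398}{- \frac{4}{9}} = \left(-6398\right) \left(- \frac{9}{4}\right) = \frac{28791}{2}$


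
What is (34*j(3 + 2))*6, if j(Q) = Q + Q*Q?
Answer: 6120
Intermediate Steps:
j(Q) = Q + Q**2
(34*j(3 + 2))*6 = (34*((3 + 2)*(1 + (3 + 2))))*6 = (34*(5*(1 + 5)))*6 = (34*(5*6))*6 = (34*30)*6 = 1020*6 = 6120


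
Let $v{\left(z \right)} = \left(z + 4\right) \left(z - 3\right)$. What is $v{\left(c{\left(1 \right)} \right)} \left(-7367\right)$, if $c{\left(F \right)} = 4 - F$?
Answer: $0$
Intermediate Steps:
$v{\left(z \right)} = \left(-3 + z\right) \left(4 + z\right)$ ($v{\left(z \right)} = \left(4 + z\right) \left(-3 + z\right) = \left(-3 + z\right) \left(4 + z\right)$)
$v{\left(c{\left(1 \right)} \right)} \left(-7367\right) = \left(-12 + \left(4 - 1\right) + \left(4 - 1\right)^{2}\right) \left(-7367\right) = \left(-12 + 3 + 3^{2}\right) \left(-7367\right) = \left(-12 + 3 + 9\right) \left(-7367\right) = 0 \left(-7367\right) = 0$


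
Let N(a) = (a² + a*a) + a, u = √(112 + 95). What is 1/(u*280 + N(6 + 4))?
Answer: -1/77070 + 2*√23/38535 ≈ 0.00023593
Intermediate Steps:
u = 3*√23 (u = √207 = 3*√23 ≈ 14.387)
N(a) = a + 2*a² (N(a) = (a² + a²) + a = 2*a² + a = a + 2*a²)
1/(u*280 + N(6 + 4)) = 1/((3*√23)*280 + (6 + 4)*(1 + 2*(6 + 4))) = 1/(840*√23 + 10*(1 + 2*10)) = 1/(840*√23 + 10*(1 + 20)) = 1/(840*√23 + 10*21) = 1/(840*√23 + 210) = 1/(210 + 840*√23)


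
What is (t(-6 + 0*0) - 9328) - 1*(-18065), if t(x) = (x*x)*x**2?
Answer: 10033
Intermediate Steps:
t(x) = x**4 (t(x) = x**2*x**2 = x**4)
(t(-6 + 0*0) - 9328) - 1*(-18065) = ((-6 + 0*0)**4 - 9328) - 1*(-18065) = ((-6 + 0)**4 - 9328) + 18065 = ((-6)**4 - 9328) + 18065 = (1296 - 9328) + 18065 = -8032 + 18065 = 10033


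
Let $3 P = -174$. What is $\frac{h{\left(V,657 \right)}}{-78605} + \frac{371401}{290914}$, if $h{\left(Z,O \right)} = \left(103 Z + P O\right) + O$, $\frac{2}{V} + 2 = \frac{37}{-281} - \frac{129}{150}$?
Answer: $\frac{1685878297673903}{961181009474010} \approx 1.754$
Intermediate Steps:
$P = -58$ ($P = \frac{1}{3} \left(-174\right) = -58$)
$V = - \frac{28100}{42033}$ ($V = \frac{2}{-2 + \left(\frac{37}{-281} - \frac{129}{150}\right)} = \frac{2}{-2 + \left(37 \left(- \frac{1}{281}\right) - \frac{43}{50}\right)} = \frac{2}{-2 - \frac{13933}{14050}} = \frac{2}{- \frac{42033}{14050}} = 2 \left(- \frac{14050}{42033}\right) = - \frac{28100}{42033} \approx -0.66852$)
$h{\left(Z,O \right)} = - 57 O + 103 Z$ ($h{\left(Z,O \right)} = \left(103 Z - 58 O\right) + O = \left(- 58 O + 103 Z\right) + O = - 57 O + 103 Z$)
$\frac{h{\left(V,657 \right)}}{-78605} + \frac{371401}{290914} = \frac{\left(-57\right) 657 + 103 \left(- \frac{28100}{42033}\right)}{-78605} + \frac{371401}{290914} = \left(-37449 - \frac{2894300}{42033}\right) \left(- \frac{1}{78605}\right) + 371401 \cdot \frac{1}{290914} = \left(- \frac{1576988117}{42033}\right) \left(- \frac{1}{78605}\right) + \frac{371401}{290914} = \frac{1576988117}{3304003965} + \frac{371401}{290914} = \frac{1685878297673903}{961181009474010}$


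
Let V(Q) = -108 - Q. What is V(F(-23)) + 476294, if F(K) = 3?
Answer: 476183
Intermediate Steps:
V(F(-23)) + 476294 = (-108 - 1*3) + 476294 = (-108 - 3) + 476294 = -111 + 476294 = 476183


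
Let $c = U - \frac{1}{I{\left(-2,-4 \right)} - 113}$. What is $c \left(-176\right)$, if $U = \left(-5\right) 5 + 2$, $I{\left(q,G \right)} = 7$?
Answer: $\frac{214456}{53} \approx 4046.3$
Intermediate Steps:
$U = -23$ ($U = -25 + 2 = -23$)
$c = - \frac{2437}{106}$ ($c = -23 - \frac{1}{7 - 113} = -23 - \frac{1}{-106} = -23 - - \frac{1}{106} = -23 + \frac{1}{106} = - \frac{2437}{106} \approx -22.991$)
$c \left(-176\right) = \left(- \frac{2437}{106}\right) \left(-176\right) = \frac{214456}{53}$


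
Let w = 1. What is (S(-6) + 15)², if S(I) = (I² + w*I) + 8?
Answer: 2809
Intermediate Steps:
S(I) = 8 + I + I² (S(I) = (I² + 1*I) + 8 = (I² + I) + 8 = (I + I²) + 8 = 8 + I + I²)
(S(-6) + 15)² = ((8 - 6 + (-6)²) + 15)² = ((8 - 6 + 36) + 15)² = (38 + 15)² = 53² = 2809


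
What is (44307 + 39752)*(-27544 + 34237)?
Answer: 562606887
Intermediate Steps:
(44307 + 39752)*(-27544 + 34237) = 84059*6693 = 562606887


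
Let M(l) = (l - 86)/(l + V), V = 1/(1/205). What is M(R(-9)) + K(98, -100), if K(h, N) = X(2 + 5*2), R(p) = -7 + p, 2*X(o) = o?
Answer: 344/63 ≈ 5.4603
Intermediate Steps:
X(o) = o/2
V = 205 (V = 1/(1/205) = 205)
K(h, N) = 6 (K(h, N) = (2 + 5*2)/2 = (2 + 10)/2 = (½)*12 = 6)
M(l) = (-86 + l)/(205 + l) (M(l) = (l - 86)/(l + 205) = (-86 + l)/(205 + l))
M(R(-9)) + K(98, -100) = (-86 + (-7 - 9))/(205 + (-7 - 9)) + 6 = (-86 - 16)/(205 - 16) + 6 = -102/189 + 6 = (1/189)*(-102) + 6 = -34/63 + 6 = 344/63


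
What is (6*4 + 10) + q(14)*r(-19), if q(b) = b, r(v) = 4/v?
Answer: 590/19 ≈ 31.053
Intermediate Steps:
(6*4 + 10) + q(14)*r(-19) = (6*4 + 10) + 14*(4/(-19)) = (24 + 10) + 14*(4*(-1/19)) = 34 + 14*(-4/19) = 34 - 56/19 = 590/19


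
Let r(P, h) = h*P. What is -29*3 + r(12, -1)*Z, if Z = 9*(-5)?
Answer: 453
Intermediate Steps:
r(P, h) = P*h
Z = -45
-29*3 + r(12, -1)*Z = -29*3 + (12*(-1))*(-45) = -87 - 12*(-45) = -87 + 540 = 453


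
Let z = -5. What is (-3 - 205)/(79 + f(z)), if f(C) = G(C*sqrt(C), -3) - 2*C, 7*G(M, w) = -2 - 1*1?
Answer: -364/155 ≈ -2.3484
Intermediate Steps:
G(M, w) = -3/7 (G(M, w) = (-2 - 1*1)/7 = (-2 - 1)/7 = (1/7)*(-3) = -3/7)
f(C) = -3/7 - 2*C
(-3 - 205)/(79 + f(z)) = (-3 - 205)/(79 + (-3/7 - 2*(-5))) = -208/(79 + (-3/7 + 10)) = -208/(79 + 67/7) = -208/620/7 = -208*7/620 = -364/155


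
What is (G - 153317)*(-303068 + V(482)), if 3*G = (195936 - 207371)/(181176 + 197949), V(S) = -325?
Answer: 3527023201140922/75825 ≈ 4.6515e+10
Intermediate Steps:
G = -2287/227475 (G = ((195936 - 207371)/(181176 + 197949))/3 = (-11435/379125)/3 = (-11435*1/379125)/3 = (1/3)*(-2287/75825) = -2287/227475 ≈ -0.010054)
(G - 153317)*(-303068 + V(482)) = (-2287/227475 - 153317)*(-303068 - 325) = -34875786862/227475*(-303393) = 3527023201140922/75825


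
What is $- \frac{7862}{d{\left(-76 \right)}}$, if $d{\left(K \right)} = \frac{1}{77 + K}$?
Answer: $-7862$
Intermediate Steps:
$- \frac{7862}{d{\left(-76 \right)}} = - \frac{7862}{\frac{1}{77 - 76}} = - \frac{7862}{1^{-1}} = - \frac{7862}{1} = \left(-7862\right) 1 = -7862$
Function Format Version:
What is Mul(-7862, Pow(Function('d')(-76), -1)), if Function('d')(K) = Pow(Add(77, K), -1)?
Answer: -7862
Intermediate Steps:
Mul(-7862, Pow(Function('d')(-76), -1)) = Mul(-7862, Pow(Pow(Add(77, -76), -1), -1)) = Mul(-7862, Pow(Pow(1, -1), -1)) = Mul(-7862, Pow(1, -1)) = Mul(-7862, 1) = -7862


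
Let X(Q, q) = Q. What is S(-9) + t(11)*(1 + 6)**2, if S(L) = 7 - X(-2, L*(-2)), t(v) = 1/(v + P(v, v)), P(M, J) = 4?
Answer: 184/15 ≈ 12.267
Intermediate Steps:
t(v) = 1/(4 + v) (t(v) = 1/(v + 4) = 1/(4 + v))
S(L) = 9 (S(L) = 7 - 1*(-2) = 7 + 2 = 9)
S(-9) + t(11)*(1 + 6)**2 = 9 + (1 + 6)**2/(4 + 11) = 9 + 7**2/15 = 9 + (1/15)*49 = 9 + 49/15 = 184/15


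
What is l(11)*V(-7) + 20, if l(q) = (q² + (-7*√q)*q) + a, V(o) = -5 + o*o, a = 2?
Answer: 5432 - 3388*√11 ≈ -5804.7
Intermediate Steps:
V(o) = -5 + o²
l(q) = 2 + q² - 7*q^(3/2) (l(q) = (q² + (-7*√q)*q) + 2 = (q² - 7*q^(3/2)) + 2 = 2 + q² - 7*q^(3/2))
l(11)*V(-7) + 20 = (2 + 11² - 77*√11)*(-5 + (-7)²) + 20 = (2 + 121 - 77*√11)*(-5 + 49) + 20 = (2 + 121 - 77*√11)*44 + 20 = (123 - 77*√11)*44 + 20 = (5412 - 3388*√11) + 20 = 5432 - 3388*√11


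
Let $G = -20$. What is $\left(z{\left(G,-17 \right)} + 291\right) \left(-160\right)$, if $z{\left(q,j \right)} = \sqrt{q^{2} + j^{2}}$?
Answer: $-46560 - 160 \sqrt{689} \approx -50760.0$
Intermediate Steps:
$z{\left(q,j \right)} = \sqrt{j^{2} + q^{2}}$
$\left(z{\left(G,-17 \right)} + 291\right) \left(-160\right) = \left(\sqrt{\left(-17\right)^{2} + \left(-20\right)^{2}} + 291\right) \left(-160\right) = \left(\sqrt{289 + 400} + 291\right) \left(-160\right) = \left(\sqrt{689} + 291\right) \left(-160\right) = \left(291 + \sqrt{689}\right) \left(-160\right) = -46560 - 160 \sqrt{689}$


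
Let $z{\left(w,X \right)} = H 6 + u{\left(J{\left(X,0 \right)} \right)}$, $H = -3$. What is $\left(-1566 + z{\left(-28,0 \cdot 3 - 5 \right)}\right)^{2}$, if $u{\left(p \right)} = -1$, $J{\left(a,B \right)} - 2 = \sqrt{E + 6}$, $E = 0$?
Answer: $2512225$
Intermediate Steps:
$J{\left(a,B \right)} = 2 + \sqrt{6}$ ($J{\left(a,B \right)} = 2 + \sqrt{0 + 6} = 2 + \sqrt{6}$)
$z{\left(w,X \right)} = -19$ ($z{\left(w,X \right)} = \left(-3\right) 6 - 1 = -18 - 1 = -19$)
$\left(-1566 + z{\left(-28,0 \cdot 3 - 5 \right)}\right)^{2} = \left(-1566 - 19\right)^{2} = \left(-1585\right)^{2} = 2512225$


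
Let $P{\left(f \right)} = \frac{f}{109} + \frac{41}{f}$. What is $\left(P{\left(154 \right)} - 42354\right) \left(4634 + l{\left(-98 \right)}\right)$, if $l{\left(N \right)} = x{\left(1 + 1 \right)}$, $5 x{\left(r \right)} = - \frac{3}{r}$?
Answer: $- \frac{32942180795883}{167860} \approx -1.9625 \cdot 10^{8}$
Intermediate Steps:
$x{\left(r \right)} = - \frac{3}{5 r}$ ($x{\left(r \right)} = \frac{\left(-3\right) \frac{1}{r}}{5} = - \frac{3}{5 r}$)
$l{\left(N \right)} = - \frac{3}{10}$ ($l{\left(N \right)} = - \frac{3}{5 \left(1 + 1\right)} = - \frac{3}{5 \cdot 2} = \left(- \frac{3}{5}\right) \frac{1}{2} = - \frac{3}{10}$)
$P{\left(f \right)} = \frac{41}{f} + \frac{f}{109}$ ($P{\left(f \right)} = f \frac{1}{109} + \frac{41}{f} = \frac{f}{109} + \frac{41}{f} = \frac{41}{f} + \frac{f}{109}$)
$\left(P{\left(154 \right)} - 42354\right) \left(4634 + l{\left(-98 \right)}\right) = \left(\left(\frac{41}{154} + \frac{1}{109} \cdot 154\right) - 42354\right) \left(4634 - \frac{3}{10}\right) = \left(\left(41 \cdot \frac{1}{154} + \frac{154}{109}\right) - 42354\right) \frac{46337}{10} = \left(\left(\frac{41}{154} + \frac{154}{109}\right) - 42354\right) \frac{46337}{10} = \left(\frac{28185}{16786} - 42354\right) \frac{46337}{10} = \left(- \frac{710926059}{16786}\right) \frac{46337}{10} = - \frac{32942180795883}{167860}$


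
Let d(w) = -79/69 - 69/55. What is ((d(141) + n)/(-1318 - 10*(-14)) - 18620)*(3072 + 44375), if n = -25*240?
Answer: -1974225000879509/2235255 ≈ -8.8322e+8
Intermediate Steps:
n = -6000
d(w) = -9106/3795 (d(w) = -79*1/69 - 69*1/55 = -79/69 - 69/55 = -9106/3795)
((d(141) + n)/(-1318 - 10*(-14)) - 18620)*(3072 + 44375) = ((-9106/3795 - 6000)/(-1318 - 10*(-14)) - 18620)*(3072 + 44375) = (-22779106/(3795*(-1318 + 140)) - 18620)*47447 = (-22779106/3795/(-1178) - 18620)*47447 = (-22779106/3795*(-1/1178) - 18620)*47447 = (11389553/2235255 - 18620)*47447 = -41609058547/2235255*47447 = -1974225000879509/2235255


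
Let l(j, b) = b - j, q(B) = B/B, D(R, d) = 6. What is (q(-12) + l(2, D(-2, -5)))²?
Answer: 25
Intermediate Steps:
q(B) = 1
(q(-12) + l(2, D(-2, -5)))² = (1 + (6 - 1*2))² = (1 + (6 - 2))² = (1 + 4)² = 5² = 25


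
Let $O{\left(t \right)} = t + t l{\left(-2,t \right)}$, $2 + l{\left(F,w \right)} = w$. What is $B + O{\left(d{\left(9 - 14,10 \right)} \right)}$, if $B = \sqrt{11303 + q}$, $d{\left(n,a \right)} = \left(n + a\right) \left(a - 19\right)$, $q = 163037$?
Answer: $2070 + 2 \sqrt{43585} \approx 2487.5$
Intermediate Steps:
$l{\left(F,w \right)} = -2 + w$
$d{\left(n,a \right)} = \left(-19 + a\right) \left(a + n\right)$ ($d{\left(n,a \right)} = \left(a + n\right) \left(-19 + a\right) = \left(-19 + a\right) \left(a + n\right)$)
$B = 2 \sqrt{43585}$ ($B = \sqrt{11303 + 163037} = \sqrt{174340} = 2 \sqrt{43585} \approx 417.54$)
$O{\left(t \right)} = t + t \left(-2 + t\right)$
$B + O{\left(d{\left(9 - 14,10 \right)} \right)} = 2 \sqrt{43585} + \left(10^{2} - 190 - 19 \left(9 - 14\right) + 10 \left(9 - 14\right)\right) \left(-1 + \left(10^{2} - 190 - 19 \left(9 - 14\right) + 10 \left(9 - 14\right)\right)\right) = 2 \sqrt{43585} + \left(100 - 190 - 19 \left(9 - 14\right) + 10 \left(9 - 14\right)\right) \left(-1 + \left(100 - 190 - 19 \left(9 - 14\right) + 10 \left(9 - 14\right)\right)\right) = 2 \sqrt{43585} + \left(100 - 190 - -95 + 10 \left(-5\right)\right) \left(-1 + \left(100 - 190 - -95 + 10 \left(-5\right)\right)\right) = 2 \sqrt{43585} + \left(100 - 190 + 95 - 50\right) \left(-1 + \left(100 - 190 + 95 - 50\right)\right) = 2 \sqrt{43585} - 45 \left(-1 - 45\right) = 2 \sqrt{43585} - -2070 = 2 \sqrt{43585} + 2070 = 2070 + 2 \sqrt{43585}$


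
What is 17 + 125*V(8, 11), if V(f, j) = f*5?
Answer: 5017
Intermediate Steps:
V(f, j) = 5*f
17 + 125*V(8, 11) = 17 + 125*(5*8) = 17 + 125*40 = 17 + 5000 = 5017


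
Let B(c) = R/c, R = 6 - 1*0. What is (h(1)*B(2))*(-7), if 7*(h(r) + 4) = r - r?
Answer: 84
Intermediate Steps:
h(r) = -4 (h(r) = -4 + (r - r)/7 = -4 + (⅐)*0 = -4 + 0 = -4)
R = 6 (R = 6 + 0 = 6)
B(c) = 6/c
(h(1)*B(2))*(-7) = -24/2*(-7) = -4*3*(-7) = -12*(-7) = 84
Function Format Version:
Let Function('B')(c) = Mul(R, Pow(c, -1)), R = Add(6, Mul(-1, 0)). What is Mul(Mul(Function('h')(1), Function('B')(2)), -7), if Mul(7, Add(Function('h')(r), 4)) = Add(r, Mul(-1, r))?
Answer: 84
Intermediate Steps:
Function('h')(r) = -4 (Function('h')(r) = Add(-4, Mul(Rational(1, 7), Add(r, Mul(-1, r)))) = Add(-4, Mul(Rational(1, 7), 0)) = Add(-4, 0) = -4)
R = 6 (R = Add(6, 0) = 6)
Function('B')(c) = Mul(6, Pow(c, -1))
Mul(Mul(Function('h')(1), Function('B')(2)), -7) = Mul(Mul(-4, Mul(6, Pow(2, -1))), -7) = Mul(Mul(-4, Mul(6, Rational(1, 2))), -7) = Mul(Mul(-4, 3), -7) = Mul(-12, -7) = 84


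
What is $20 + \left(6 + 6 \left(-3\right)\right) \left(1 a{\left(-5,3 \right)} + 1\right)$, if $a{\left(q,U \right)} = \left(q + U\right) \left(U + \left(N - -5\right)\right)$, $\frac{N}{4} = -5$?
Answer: $-280$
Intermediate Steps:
$N = -20$ ($N = 4 \left(-5\right) = -20$)
$a{\left(q,U \right)} = \left(-15 + U\right) \left(U + q\right)$ ($a{\left(q,U \right)} = \left(q + U\right) \left(U - 15\right) = \left(U + q\right) \left(U + \left(-20 + 5\right)\right) = \left(U + q\right) \left(U - 15\right) = \left(U + q\right) \left(-15 + U\right) = \left(-15 + U\right) \left(U + q\right)$)
$20 + \left(6 + 6 \left(-3\right)\right) \left(1 a{\left(-5,3 \right)} + 1\right) = 20 + \left(6 + 6 \left(-3\right)\right) \left(1 \left(3^{2} - 45 - -75 + 3 \left(-5\right)\right) + 1\right) = 20 + \left(6 - 18\right) \left(1 \left(9 - 45 + 75 - 15\right) + 1\right) = 20 - 12 \left(1 \cdot 24 + 1\right) = 20 - 12 \left(24 + 1\right) = 20 - 300 = -280$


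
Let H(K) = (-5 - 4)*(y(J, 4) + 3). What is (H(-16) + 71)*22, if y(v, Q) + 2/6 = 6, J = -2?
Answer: -154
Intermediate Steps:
y(v, Q) = 17/3 (y(v, Q) = -⅓ + 6 = 17/3)
H(K) = -78 (H(K) = (-5 - 4)*(17/3 + 3) = -9*26/3 = -78)
(H(-16) + 71)*22 = (-78 + 71)*22 = -7*22 = -154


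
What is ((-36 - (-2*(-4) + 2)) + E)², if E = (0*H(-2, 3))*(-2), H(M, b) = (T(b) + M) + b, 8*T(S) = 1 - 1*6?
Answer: 2116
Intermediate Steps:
T(S) = -5/8 (T(S) = (1 - 1*6)/8 = (1 - 6)/8 = (⅛)*(-5) = -5/8)
H(M, b) = -5/8 + M + b (H(M, b) = (-5/8 + M) + b = -5/8 + M + b)
E = 0 (E = (0*(-5/8 - 2 + 3))*(-2) = (0*(3/8))*(-2) = 0*(-2) = 0)
((-36 - (-2*(-4) + 2)) + E)² = ((-36 - (-2*(-4) + 2)) + 0)² = ((-36 - (8 + 2)) + 0)² = ((-36 - 1*10) + 0)² = ((-36 - 10) + 0)² = (-46 + 0)² = (-46)² = 2116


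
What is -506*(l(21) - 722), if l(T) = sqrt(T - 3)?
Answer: 365332 - 1518*sqrt(2) ≈ 3.6319e+5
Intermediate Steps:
l(T) = sqrt(-3 + T)
-506*(l(21) - 722) = -506*(sqrt(-3 + 21) - 722) = -506*(sqrt(18) - 722) = -506*(3*sqrt(2) - 722) = -506*(-722 + 3*sqrt(2)) = 365332 - 1518*sqrt(2)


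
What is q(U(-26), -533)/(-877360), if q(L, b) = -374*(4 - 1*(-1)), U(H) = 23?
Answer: 17/7976 ≈ 0.0021314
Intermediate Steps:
q(L, b) = -1870 (q(L, b) = -374*(4 + 1) = -374*5 = -1870)
q(U(-26), -533)/(-877360) = -1870/(-877360) = -1870*(-1/877360) = 17/7976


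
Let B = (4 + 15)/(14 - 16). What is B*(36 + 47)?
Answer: -1577/2 ≈ -788.50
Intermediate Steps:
B = -19/2 (B = 19/(-2) = 19*(-½) = -19/2 ≈ -9.5000)
B*(36 + 47) = -19*(36 + 47)/2 = -19/2*83 = -1577/2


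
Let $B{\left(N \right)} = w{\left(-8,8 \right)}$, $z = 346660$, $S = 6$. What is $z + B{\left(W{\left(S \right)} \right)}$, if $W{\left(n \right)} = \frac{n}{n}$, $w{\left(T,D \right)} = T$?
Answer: $346652$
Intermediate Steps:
$W{\left(n \right)} = 1$
$B{\left(N \right)} = -8$
$z + B{\left(W{\left(S \right)} \right)} = 346660 - 8 = 346652$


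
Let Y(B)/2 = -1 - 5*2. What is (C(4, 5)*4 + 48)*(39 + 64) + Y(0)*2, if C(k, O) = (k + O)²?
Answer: 38272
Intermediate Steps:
Y(B) = -22 (Y(B) = 2*(-1 - 5*2) = 2*(-1 - 10) = 2*(-11) = -22)
C(k, O) = (O + k)²
(C(4, 5)*4 + 48)*(39 + 64) + Y(0)*2 = ((5 + 4)²*4 + 48)*(39 + 64) - 22*2 = (9²*4 + 48)*103 - 44 = (81*4 + 48)*103 - 44 = (324 + 48)*103 - 44 = 372*103 - 44 = 38316 - 44 = 38272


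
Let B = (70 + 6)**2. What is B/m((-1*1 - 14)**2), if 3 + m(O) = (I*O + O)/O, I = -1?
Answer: -5776/3 ≈ -1925.3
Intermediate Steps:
m(O) = -3 (m(O) = -3 + (-O + O)/O = -3 + 0/O = -3 + 0 = -3)
B = 5776 (B = 76**2 = 5776)
B/m((-1*1 - 14)**2) = 5776/(-3) = 5776*(-1/3) = -5776/3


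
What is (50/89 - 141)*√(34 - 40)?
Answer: -12499*I*√6/89 ≈ -344.0*I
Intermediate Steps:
(50/89 - 141)*√(34 - 40) = (50*(1/89) - 141)*√(-6) = (50/89 - 141)*(I*√6) = -12499*I*√6/89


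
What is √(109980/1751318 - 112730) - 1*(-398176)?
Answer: 398176 + 4*I*√5402432057906795/875659 ≈ 3.9818e+5 + 335.75*I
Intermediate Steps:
√(109980/1751318 - 112730) - 1*(-398176) = √(109980*(1/1751318) - 112730) + 398176 = √(54990/875659 - 112730) + 398176 = √(-98712984080/875659) + 398176 = 4*I*√5402432057906795/875659 + 398176 = 398176 + 4*I*√5402432057906795/875659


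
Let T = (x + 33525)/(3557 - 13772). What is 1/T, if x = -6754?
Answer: -10215/26771 ≈ -0.38157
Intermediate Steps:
T = -26771/10215 (T = (-6754 + 33525)/(3557 - 13772) = 26771/(-10215) = 26771*(-1/10215) = -26771/10215 ≈ -2.6208)
1/T = 1/(-26771/10215) = -10215/26771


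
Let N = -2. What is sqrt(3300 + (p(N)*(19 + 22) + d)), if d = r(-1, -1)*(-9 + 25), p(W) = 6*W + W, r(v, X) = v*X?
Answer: sqrt(2742) ≈ 52.364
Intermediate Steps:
r(v, X) = X*v
p(W) = 7*W
d = 16 (d = (-1*(-1))*(-9 + 25) = 1*16 = 16)
sqrt(3300 + (p(N)*(19 + 22) + d)) = sqrt(3300 + ((7*(-2))*(19 + 22) + 16)) = sqrt(3300 + (-14*41 + 16)) = sqrt(3300 + (-574 + 16)) = sqrt(3300 - 558) = sqrt(2742)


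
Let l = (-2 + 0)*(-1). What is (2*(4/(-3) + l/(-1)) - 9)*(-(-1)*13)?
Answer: -611/3 ≈ -203.67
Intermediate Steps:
l = 2 (l = -2*(-1) = 2)
(2*(4/(-3) + l/(-1)) - 9)*(-(-1)*13) = (2*(4/(-3) + 2/(-1)) - 9)*(-(-1)*13) = (2*(4*(-⅓) + 2*(-1)) - 9)*(-1*(-13)) = (2*(-4/3 - 2) - 9)*13 = (2*(-10/3) - 9)*13 = (-20/3 - 9)*13 = -47/3*13 = -611/3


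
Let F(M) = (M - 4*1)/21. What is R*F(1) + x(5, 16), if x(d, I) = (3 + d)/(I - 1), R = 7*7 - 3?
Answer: -634/105 ≈ -6.0381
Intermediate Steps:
R = 46 (R = 49 - 3 = 46)
x(d, I) = (3 + d)/(-1 + I)
F(M) = -4/21 + M/21 (F(M) = (M - 4)*(1/21) = (-4 + M)*(1/21) = -4/21 + M/21)
R*F(1) + x(5, 16) = 46*(-4/21 + (1/21)*1) + (3 + 5)/(-1 + 16) = 46*(-4/21 + 1/21) + 8/15 = 46*(-⅐) + (1/15)*8 = -46/7 + 8/15 = -634/105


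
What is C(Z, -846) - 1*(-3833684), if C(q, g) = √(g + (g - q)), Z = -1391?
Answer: 3833684 + I*√301 ≈ 3.8337e+6 + 17.349*I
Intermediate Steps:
C(q, g) = √(-q + 2*g)
C(Z, -846) - 1*(-3833684) = √(-1*(-1391) + 2*(-846)) - 1*(-3833684) = √(1391 - 1692) + 3833684 = √(-301) + 3833684 = I*√301 + 3833684 = 3833684 + I*√301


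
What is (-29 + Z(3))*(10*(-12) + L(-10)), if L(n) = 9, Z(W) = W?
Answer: 2886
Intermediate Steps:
(-29 + Z(3))*(10*(-12) + L(-10)) = (-29 + 3)*(10*(-12) + 9) = -26*(-120 + 9) = -26*(-111) = 2886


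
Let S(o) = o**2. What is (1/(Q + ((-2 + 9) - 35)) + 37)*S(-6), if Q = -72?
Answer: 33291/25 ≈ 1331.6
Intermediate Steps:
(1/(Q + ((-2 + 9) - 35)) + 37)*S(-6) = (1/(-72 + ((-2 + 9) - 35)) + 37)*(-6)**2 = (1/(-72 + (7 - 35)) + 37)*36 = (1/(-72 - 28) + 37)*36 = (1/(-100) + 37)*36 = (-1/100 + 37)*36 = (3699/100)*36 = 33291/25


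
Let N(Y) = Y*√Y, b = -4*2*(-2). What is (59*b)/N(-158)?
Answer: 236*I*√158/6241 ≈ 0.47532*I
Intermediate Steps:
b = 16 (b = -8*(-2) = 16)
N(Y) = Y^(3/2)
(59*b)/N(-158) = (59*16)/((-158)^(3/2)) = 944/((-158*I*√158)) = 944*(I*√158/24964) = 236*I*√158/6241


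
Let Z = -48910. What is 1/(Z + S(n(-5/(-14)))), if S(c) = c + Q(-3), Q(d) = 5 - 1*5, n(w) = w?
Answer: -14/684735 ≈ -2.0446e-5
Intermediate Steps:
Q(d) = 0 (Q(d) = 5 - 5 = 0)
S(c) = c (S(c) = c + 0 = c)
1/(Z + S(n(-5/(-14)))) = 1/(-48910 - 5/(-14)) = 1/(-48910 - 5*(-1/14)) = 1/(-48910 + 5/14) = 1/(-684735/14) = -14/684735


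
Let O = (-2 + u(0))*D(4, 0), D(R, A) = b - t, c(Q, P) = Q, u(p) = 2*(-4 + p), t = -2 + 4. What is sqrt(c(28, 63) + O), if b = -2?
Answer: 2*sqrt(17) ≈ 8.2462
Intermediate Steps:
t = 2
u(p) = -8 + 2*p
D(R, A) = -4 (D(R, A) = -2 - 1*2 = -2 - 2 = -4)
O = 40 (O = (-2 + (-8 + 2*0))*(-4) = (-2 + (-8 + 0))*(-4) = (-2 - 8)*(-4) = -10*(-4) = 40)
sqrt(c(28, 63) + O) = sqrt(28 + 40) = sqrt(68) = 2*sqrt(17)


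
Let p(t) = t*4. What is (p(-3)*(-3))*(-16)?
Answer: -576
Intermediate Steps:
p(t) = 4*t
(p(-3)*(-3))*(-16) = ((4*(-3))*(-3))*(-16) = -12*(-3)*(-16) = 36*(-16) = -576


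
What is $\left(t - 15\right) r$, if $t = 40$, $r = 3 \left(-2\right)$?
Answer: $-150$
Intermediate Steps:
$r = -6$
$\left(t - 15\right) r = \left(40 - 15\right) \left(-6\right) = 25 \left(-6\right) = -150$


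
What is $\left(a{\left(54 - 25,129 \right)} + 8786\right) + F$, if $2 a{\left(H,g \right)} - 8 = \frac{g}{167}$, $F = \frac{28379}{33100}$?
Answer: $\frac{48595357243}{5527700} \approx 8791.3$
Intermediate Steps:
$F = \frac{28379}{33100}$ ($F = 28379 \cdot \frac{1}{33100} = \frac{28379}{33100} \approx 0.85737$)
$a{\left(H,g \right)} = 4 + \frac{g}{334}$ ($a{\left(H,g \right)} = 4 + \frac{g \frac{1}{167}}{2} = 4 + \frac{\frac{1}{167} g}{2} = 4 + \frac{g}{334}$)
$\left(a{\left(54 - 25,129 \right)} + 8786\right) + F = \left(\left(4 + \frac{1}{334} \cdot 129\right) + 8786\right) + \frac{28379}{33100} = \left(\left(4 + \frac{129}{334}\right) + 8786\right) + \frac{28379}{33100} = \left(\frac{1465}{334} + 8786\right) + \frac{28379}{33100} = \frac{2935989}{334} + \frac{28379}{33100} = \frac{48595357243}{5527700}$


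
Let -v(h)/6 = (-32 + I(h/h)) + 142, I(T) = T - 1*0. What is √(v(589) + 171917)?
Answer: √171251 ≈ 413.82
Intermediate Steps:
I(T) = T (I(T) = T + 0 = T)
v(h) = -666 (v(h) = -6*((-32 + h/h) + 142) = -6*((-32 + 1) + 142) = -6*(-31 + 142) = -6*111 = -666)
√(v(589) + 171917) = √(-666 + 171917) = √171251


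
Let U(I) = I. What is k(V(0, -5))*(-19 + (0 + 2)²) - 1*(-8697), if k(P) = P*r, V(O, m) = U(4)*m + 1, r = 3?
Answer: 9552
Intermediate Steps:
V(O, m) = 1 + 4*m (V(O, m) = 4*m + 1 = 1 + 4*m)
k(P) = 3*P (k(P) = P*3 = 3*P)
k(V(0, -5))*(-19 + (0 + 2)²) - 1*(-8697) = (3*(1 + 4*(-5)))*(-19 + (0 + 2)²) - 1*(-8697) = (3*(1 - 20))*(-19 + 2²) + 8697 = (3*(-19))*(-19 + 4) + 8697 = -57*(-15) + 8697 = 855 + 8697 = 9552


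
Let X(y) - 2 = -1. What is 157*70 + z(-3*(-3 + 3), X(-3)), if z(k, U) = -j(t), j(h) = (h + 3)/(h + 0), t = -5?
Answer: 54948/5 ≈ 10990.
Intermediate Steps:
X(y) = 1 (X(y) = 2 - 1 = 1)
j(h) = (3 + h)/h
z(k, U) = -⅖ (z(k, U) = -(3 - 5)/(-5) = -(-1)*(-2)/5 = -1*⅖ = -⅖)
157*70 + z(-3*(-3 + 3), X(-3)) = 157*70 - ⅖ = 10990 - ⅖ = 54948/5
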